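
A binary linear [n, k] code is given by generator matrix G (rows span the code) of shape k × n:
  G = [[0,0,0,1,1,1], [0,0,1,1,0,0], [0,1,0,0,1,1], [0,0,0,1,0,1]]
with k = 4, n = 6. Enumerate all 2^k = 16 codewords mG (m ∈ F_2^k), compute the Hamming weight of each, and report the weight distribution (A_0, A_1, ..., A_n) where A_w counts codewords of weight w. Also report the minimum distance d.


Weight distribution: A_0 = 1, A_1 = 1, A_2 = 6, A_3 = 6, A_4 = 1, A_5 = 1. Minimum distance d = 1.

Enumerate all 2^4 = 16 messages m ∈ F_2^4.
For each, compute codeword c = mG in F_2^6, then tally its weight.
  m = 0000 → c = 000000, weight = 0.
  m = 1000 → c = 000111, weight = 3.
  m = 0100 → c = 001100, weight = 2.
  m = 1100 → c = 001011, weight = 3.
  m = 0010 → c = 010011, weight = 3.
  m = 1010 → c = 010100, weight = 2.
  m = 0110 → c = 011111, weight = 5.
  m = 1110 → c = 011000, weight = 2.
  m = 0001 → c = 000101, weight = 2.
  m = 1001 → c = 000010, weight = 1.
  m = 0101 → c = 001001, weight = 2.
  m = 1101 → c = 001110, weight = 3.
  m = 0011 → c = 010110, weight = 3.
  m = 1011 → c = 010001, weight = 2.
  m = 0111 → c = 011010, weight = 3.
  m = 1111 → c = 011101, weight = 4.
Tally weights:
  weight 0: 1 codewords.
  weight 1: 1 codewords.
  weight 2: 6 codewords.
  weight 3: 6 codewords.
  weight 4: 1 codewords.
  weight 5: 1 codewords.
Minimum distance d = smallest w > 0 with A_w > 0 = 1.
Sanity: Σ A_w = 16 = 2^4 = 16 ✓.


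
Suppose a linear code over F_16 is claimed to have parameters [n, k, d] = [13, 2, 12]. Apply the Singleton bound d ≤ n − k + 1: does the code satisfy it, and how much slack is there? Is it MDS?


Singleton RHS = n − k + 1 = 12, slack = 0, bound satisfied, MDS.

Singleton bound: d ≤ n − k + 1.
Here n = 13, k = 2, so n − k + 1 = 12.
Given d = 12, check d ≤ 12: YES.
Slack = (n − k + 1) − d = 0.
The code is MDS (slack = 0).
Description: the claimed parameters are [13, 2, 12]_16; such a code would be MDS (meets Singleton bound).


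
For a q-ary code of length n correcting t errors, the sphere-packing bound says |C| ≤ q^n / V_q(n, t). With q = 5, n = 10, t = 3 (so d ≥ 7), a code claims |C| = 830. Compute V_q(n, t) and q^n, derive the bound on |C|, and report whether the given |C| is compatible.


V_q(n, t) = 8441, q^n = 9765625, Hamming bound = 1156, |C| = 830 ≤ bound (satisfied).

Step 1: Compute V_q(n, t) = Σ_{j=0}^3 C(n, j) (q−1)^j.
  j = 0: C(10,0)·(4)^0 = 1·1 = 1.
  j = 1: C(10,1)·(4)^1 = 10·4 = 40.
  j = 2: C(10,2)·(4)^2 = 45·16 = 720.
  j = 3: C(10,3)·(4)^3 = 120·64 = 7680.
  V_q(n, t) = 1 + 40 + 720 + 7680 = 8441.
Step 2: q^n = 5^10 = 9765625.
Step 3: Hamming bound ⌊q^n / V_q(n,t)⌋ = ⌊9765625/8441⌋ = 1156.
Step 4: Compare |C| = 830 to 1156: satisfied.
The claimed |C| lies below the Hamming bound.


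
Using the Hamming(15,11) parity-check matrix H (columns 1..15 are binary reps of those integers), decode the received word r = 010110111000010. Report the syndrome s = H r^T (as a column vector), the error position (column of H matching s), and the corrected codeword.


s = (1, 0, 1, 1)^T, error position = 11, corrected codeword c = 010110111010010

Compute s = H r^T mod 2 one row at a time:
  s_1 = 1 + 1 + 0 + 0 + 0 + 0 + 1 + 0 = 3 ≡ 1 (mod 2).
  s_2 = 1 + 1 + 0 + 1 + 0 + 0 + 1 + 0 = 4 ≡ 0 (mod 2).
  s_3 = 1 + 0 + 0 + 1 + 0 + 0 + 1 + 0 = 3 ≡ 1 (mod 2).
  s_4 = 0 + 0 + 1 + 1 + 1 + 0 + 0 + 0 = 3 ≡ 1 (mod 2).
s = (1, 0, 1, 1)^T — this equals column 11 of H (binary 1011), so error is at position 11.
Correct: flip bit 11 of r = 010110111000010 to get c = 010110111010010.


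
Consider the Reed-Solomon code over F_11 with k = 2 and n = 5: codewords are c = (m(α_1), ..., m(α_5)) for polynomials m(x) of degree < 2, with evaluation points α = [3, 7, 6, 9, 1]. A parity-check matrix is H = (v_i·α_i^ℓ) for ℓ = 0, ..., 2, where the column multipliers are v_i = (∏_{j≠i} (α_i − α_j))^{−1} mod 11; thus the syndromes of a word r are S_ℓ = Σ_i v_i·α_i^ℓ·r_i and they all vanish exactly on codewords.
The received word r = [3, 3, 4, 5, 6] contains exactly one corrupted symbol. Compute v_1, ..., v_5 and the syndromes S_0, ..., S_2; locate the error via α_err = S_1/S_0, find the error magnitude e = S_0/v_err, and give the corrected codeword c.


S = (4, 6, 9), error at position 2, error magnitude e = 6, c = [3, 8, 4, 5, 6].

Step 1: column multipliers v_i = (∏_{j≠i}(α_i − α_j))^{−1} mod 11.
  i = 1 (α = 3): (3−7)(3−6)(3−9)(3−1) = (−4)·(−3)·(−6)·2 = −144 ≡ 10, so v_1 = 10^{−1} = 10 (mod 11).
  i = 2 (α = 7): (7−3)(7−6)(7−9)(7−1) = 4·1·(−2)·6 = −48 ≡ 7, so v_2 = 7^{−1} = 8 (mod 11).
  i = 3 (α = 6): (6−3)(6−7)(6−9)(6−1) = 3·(−1)·(−3)·5 = 45 ≡ 1, so v_3 = 1^{−1} = 1 (mod 11).
  i = 4 (α = 9): (9−3)(9−7)(9−6)(9−1) = 6·2·3·8 = 288 ≡ 2, so v_4 = 2^{−1} = 6 (mod 11).
  i = 5 (α = 1): (1−3)(1−7)(1−6)(1−9) = (−2)·(−6)·(−5)·(−8) = 480 ≡ 7, so v_5 = 7^{−1} = 8 (mod 11).
  v = [10, 8, 1, 6, 8].
Step 2: syndromes of r = [3, 3, 4, 5, 6] (all sums mod 11).
  S_0 = Σ v_i r_i = 10·3 + 8·3 + 1·4 + 6·5 + 8·6 = 136 ≡ 4.
  S_1 = Σ v_i α_i r_i = 10·3·3 + 8·7·3 + 1·6·4 + 6·9·5 + 8·1·6 = 600 ≡ 6.
  α_i^2 mod 11 = [9, 5, 3, 4, 1].
  S_2 = Σ v_i α_i^2 r_i = 10·9·3 + 8·5·3 + 1·3·4 + 6·4·5 + 8·1·6 = 570 ≡ 9.
  S = (4, 6, 9) ≠ 0, so r is not a codeword (an error is present).
Step 3: locate the error. For a single error e at position i, S_ℓ = v_i·e·α_i^ℓ, so α_err = S_1/S_0.
  S_0^{−1} = 4^{−1} = 3 (mod 11), so α_err = 6·3 = 18 ≡ 7 = α_2. Error position i = 2.
  Consistency check: S_2/S_1 = 9·2 = 18 ≡ 7 = α_err ✓ (single-error assumption holds).
Step 4: error magnitude e = S_0/v_2 = S_0·∏_{j≠2}(α_2 − α_j) = 4·7 = 28 ≡ 6 (mod 11).
Step 5: correct position 2: c_2 = r_2 − e = 3 − 6 ≡ 8 (mod 11). Hence c = [3, 8, 4, 5, 6].
  Check: interpolating c through the α_i gives m(x) = 2 + 4·x (degree < 2) with m(α_i) = c_i for every i, so c is indeed a codeword.


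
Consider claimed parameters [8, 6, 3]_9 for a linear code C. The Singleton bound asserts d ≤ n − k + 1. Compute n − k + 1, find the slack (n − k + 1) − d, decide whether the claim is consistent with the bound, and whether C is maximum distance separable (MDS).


Singleton RHS = n − k + 1 = 3, slack = 0, bound satisfied, MDS.

Singleton bound: d ≤ n − k + 1.
Here n = 8, k = 6, so n − k + 1 = 3.
Given d = 3, check d ≤ 3: YES.
Slack = (n − k + 1) − d = 0.
The code is MDS (slack = 0).
Description: the claimed parameters are [8, 6, 3]_9; such a code would be MDS (meets Singleton bound).


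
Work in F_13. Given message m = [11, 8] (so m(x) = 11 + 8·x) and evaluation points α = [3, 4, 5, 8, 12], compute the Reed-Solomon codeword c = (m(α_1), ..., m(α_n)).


c = [9, 4, 12, 10, 3]

Message polynomial: m(x) = 11 + 8·x (mod 13).
For each evaluation point α_i, compute m(α_i) mod 13:
  α_1 = 3: Horner steps 8 → 9, so m(3) = 9.
  α_2 = 4: Horner steps 8 → 4, so m(4) = 4.
  α_3 = 5: Horner steps 8 → 12, so m(5) = 12.
  α_4 = 8: Horner steps 8 → 10, so m(8) = 10.
  α_5 = 12: Horner steps 8 → 3, so m(12) = 3.
Codeword c = [9, 4, 12, 10, 3] ∈ F_13^5.


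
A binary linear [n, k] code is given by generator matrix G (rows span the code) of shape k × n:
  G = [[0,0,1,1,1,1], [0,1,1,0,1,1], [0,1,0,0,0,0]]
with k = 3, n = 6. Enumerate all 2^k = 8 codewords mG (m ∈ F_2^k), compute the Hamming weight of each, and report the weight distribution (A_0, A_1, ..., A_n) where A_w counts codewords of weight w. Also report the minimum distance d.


Weight distribution: A_0 = 1, A_1 = 2, A_2 = 1, A_3 = 1, A_4 = 2, A_5 = 1. Minimum distance d = 1.

Enumerate all 2^3 = 8 messages m ∈ F_2^3.
For each, compute codeword c = mG in F_2^6, then tally its weight.
  m = 000 → c = 000000, weight = 0.
  m = 100 → c = 001111, weight = 4.
  m = 010 → c = 011011, weight = 4.
  m = 110 → c = 010100, weight = 2.
  m = 001 → c = 010000, weight = 1.
  m = 101 → c = 011111, weight = 5.
  m = 011 → c = 001011, weight = 3.
  m = 111 → c = 000100, weight = 1.
Tally weights:
  weight 0: 1 codewords.
  weight 1: 2 codewords.
  weight 2: 1 codewords.
  weight 3: 1 codewords.
  weight 4: 2 codewords.
  weight 5: 1 codewords.
Minimum distance d = smallest w > 0 with A_w > 0 = 1.
Sanity: Σ A_w = 8 = 2^3 = 8 ✓.


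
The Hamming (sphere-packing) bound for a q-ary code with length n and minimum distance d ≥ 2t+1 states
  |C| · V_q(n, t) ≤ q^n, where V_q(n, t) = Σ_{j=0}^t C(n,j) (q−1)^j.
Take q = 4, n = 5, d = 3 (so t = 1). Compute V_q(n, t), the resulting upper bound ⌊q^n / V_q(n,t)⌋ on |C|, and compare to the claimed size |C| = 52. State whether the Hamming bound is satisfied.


V_q(n, t) = 16, q^n = 1024, Hamming bound = 64, |C| = 52 ≤ bound (satisfied).

Step 1: Compute V_q(n, t) = Σ_{j=0}^1 C(n, j) (q−1)^j.
  j = 0: C(5,0)·(3)^0 = 1·1 = 1.
  j = 1: C(5,1)·(3)^1 = 5·3 = 15.
  V_q(n, t) = 1 + 15 = 16.
Step 2: q^n = 4^5 = 1024.
Step 3: Hamming bound ⌊q^n / V_q(n,t)⌋ = ⌊1024/16⌋ = 64.
Step 4: Compare |C| = 52 to 64: satisfied.
The claimed |C| lies below the Hamming bound.


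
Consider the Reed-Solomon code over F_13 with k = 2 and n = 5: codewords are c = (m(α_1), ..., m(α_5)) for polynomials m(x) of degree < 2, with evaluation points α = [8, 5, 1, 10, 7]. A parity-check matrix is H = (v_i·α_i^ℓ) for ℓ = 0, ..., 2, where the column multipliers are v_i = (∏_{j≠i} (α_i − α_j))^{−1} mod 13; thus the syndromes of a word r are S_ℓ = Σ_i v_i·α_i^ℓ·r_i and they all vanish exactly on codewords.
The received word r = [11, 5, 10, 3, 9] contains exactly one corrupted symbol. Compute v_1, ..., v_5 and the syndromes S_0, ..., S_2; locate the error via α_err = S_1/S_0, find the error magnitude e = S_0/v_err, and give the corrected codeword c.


S = (4, 1, 10), error at position 4, error magnitude e = 1, c = [11, 5, 10, 2, 9].

Step 1: column multipliers v_i = (∏_{j≠i}(α_i − α_j))^{−1} mod 13.
  i = 1 (α = 8): (8−5)(8−1)(8−10)(8−7) = 3·7·(−2)·1 = −42 ≡ 10, so v_1 = 10^{−1} = 4 (mod 13).
  i = 2 (α = 5): (5−8)(5−1)(5−10)(5−7) = (−3)·4·(−5)·(−2) = −120 ≡ 10, so v_2 = 10^{−1} = 4 (mod 13).
  i = 3 (α = 1): (1−8)(1−5)(1−10)(1−7) = (−7)·(−4)·(−9)·(−6) = 1512 ≡ 4, so v_3 = 4^{−1} = 10 (mod 13).
  i = 4 (α = 10): (10−8)(10−5)(10−1)(10−7) = 2·5·9·3 = 270 ≡ 10, so v_4 = 10^{−1} = 4 (mod 13).
  i = 5 (α = 7): (7−8)(7−5)(7−1)(7−10) = (−1)·2·6·(−3) = 36 ≡ 10, so v_5 = 10^{−1} = 4 (mod 13).
  v = [4, 4, 10, 4, 4].
Step 2: syndromes of r = [11, 5, 10, 3, 9] (all sums mod 13).
  S_0 = Σ v_i r_i = 4·11 + 4·5 + 10·10 + 4·3 + 4·9 = 212 ≡ 4.
  S_1 = Σ v_i α_i r_i = 4·8·11 + 4·5·5 + 10·1·10 + 4·10·3 + 4·7·9 = 924 ≡ 1.
  α_i^2 mod 13 = [12, 12, 1, 9, 10].
  S_2 = Σ v_i α_i^2 r_i = 4·12·11 + 4·12·5 + 10·1·10 + 4·9·3 + 4·10·9 = 1336 ≡ 10.
  S = (4, 1, 10) ≠ 0, so r is not a codeword (an error is present).
Step 3: locate the error. For a single error e at position i, S_ℓ = v_i·e·α_i^ℓ, so α_err = S_1/S_0.
  S_0^{−1} = 4^{−1} = 10 (mod 13), so α_err = 1·10 = 10 ≡ 10 = α_4. Error position i = 4.
  Consistency check: S_2/S_1 = 10·1 = 10 ≡ 10 = α_err ✓ (single-error assumption holds).
Step 4: error magnitude e = S_0/v_4 = S_0·∏_{j≠4}(α_4 − α_j) = 4·10 = 40 ≡ 1 (mod 13).
Step 5: correct position 4: c_4 = r_4 − e = 3 − 1 ≡ 2 (mod 13). Hence c = [11, 5, 10, 2, 9].
  Check: interpolating c through the α_i gives m(x) = 8 + 2·x (degree < 2) with m(α_i) = c_i for every i, so c is indeed a codeword.


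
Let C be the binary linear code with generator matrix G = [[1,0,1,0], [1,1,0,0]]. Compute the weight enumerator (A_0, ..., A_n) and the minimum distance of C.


Weight distribution: A_0 = 1, A_2 = 3. Minimum distance d = 2.

Enumerate all 2^2 = 4 messages m ∈ F_2^2.
For each, compute codeword c = mG in F_2^4, then tally its weight.
  m = 00 → c = 0000, weight = 0.
  m = 10 → c = 1010, weight = 2.
  m = 01 → c = 1100, weight = 2.
  m = 11 → c = 0110, weight = 2.
Tally weights:
  weight 0: 1 codewords.
  weight 2: 3 codewords.
Minimum distance d = smallest w > 0 with A_w > 0 = 2.
Sanity: Σ A_w = 4 = 2^2 = 4 ✓.


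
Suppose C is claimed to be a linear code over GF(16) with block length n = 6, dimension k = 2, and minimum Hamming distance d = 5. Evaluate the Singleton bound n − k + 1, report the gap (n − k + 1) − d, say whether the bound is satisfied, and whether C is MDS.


Singleton RHS = n − k + 1 = 5, slack = 0, bound satisfied, MDS.

Singleton bound: d ≤ n − k + 1.
Here n = 6, k = 2, so n − k + 1 = 5.
Given d = 5, check d ≤ 5: YES.
Slack = (n − k + 1) − d = 0.
The code is MDS (slack = 0).
Description: the claimed parameters are [6, 2, 5]_16; such a code would be MDS (meets Singleton bound).


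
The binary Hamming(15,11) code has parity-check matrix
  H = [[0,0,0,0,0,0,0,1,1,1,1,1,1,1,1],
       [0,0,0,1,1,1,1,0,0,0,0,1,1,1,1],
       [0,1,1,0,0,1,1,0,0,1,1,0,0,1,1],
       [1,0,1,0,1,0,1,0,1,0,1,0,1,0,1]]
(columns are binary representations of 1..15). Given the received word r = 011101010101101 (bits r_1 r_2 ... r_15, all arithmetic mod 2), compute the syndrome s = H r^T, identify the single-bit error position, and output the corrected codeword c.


s = (1, 1, 1, 1)^T, error position = 15, corrected codeword c = 011101010101100

Compute s = H r^T mod 2 one row at a time:
  s_1 = 1 + 0 + 1 + 0 + 1 + 1 + 0 + 1 = 5 ≡ 1 (mod 2).
  s_2 = 1 + 0 + 1 + 0 + 1 + 1 + 0 + 1 = 5 ≡ 1 (mod 2).
  s_3 = 1 + 1 + 1 + 0 + 1 + 0 + 0 + 1 = 5 ≡ 1 (mod 2).
  s_4 = 0 + 1 + 0 + 0 + 0 + 0 + 1 + 1 = 3 ≡ 1 (mod 2).
s = (1, 1, 1, 1)^T — this equals column 15 of H (binary 1111), so error is at position 15.
Correct: flip bit 15 of r = 011101010101101 to get c = 011101010101100.


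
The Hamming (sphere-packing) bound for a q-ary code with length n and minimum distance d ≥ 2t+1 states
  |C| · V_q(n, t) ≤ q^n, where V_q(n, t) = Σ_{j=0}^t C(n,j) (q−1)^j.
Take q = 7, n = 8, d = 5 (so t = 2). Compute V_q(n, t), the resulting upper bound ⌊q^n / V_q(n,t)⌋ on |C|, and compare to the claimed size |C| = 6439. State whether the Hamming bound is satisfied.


V_q(n, t) = 1057, q^n = 5764801, Hamming bound = 5453, |C| = 6439 > bound (violated).

Step 1: Compute V_q(n, t) = Σ_{j=0}^2 C(n, j) (q−1)^j.
  j = 0: C(8,0)·(6)^0 = 1·1 = 1.
  j = 1: C(8,1)·(6)^1 = 8·6 = 48.
  j = 2: C(8,2)·(6)^2 = 28·36 = 1008.
  V_q(n, t) = 1 + 48 + 1008 = 1057.
Step 2: q^n = 7^8 = 5764801.
Step 3: Hamming bound ⌊q^n / V_q(n,t)⌋ = ⌊5764801/1057⌋ = 5453.
Step 4: Compare |C| = 6439 to 5453: violated.
The claimed |C| lies above the Hamming bound, so no 7-ary code of length 8 with d ≥ 5 can have 6439 codewords.


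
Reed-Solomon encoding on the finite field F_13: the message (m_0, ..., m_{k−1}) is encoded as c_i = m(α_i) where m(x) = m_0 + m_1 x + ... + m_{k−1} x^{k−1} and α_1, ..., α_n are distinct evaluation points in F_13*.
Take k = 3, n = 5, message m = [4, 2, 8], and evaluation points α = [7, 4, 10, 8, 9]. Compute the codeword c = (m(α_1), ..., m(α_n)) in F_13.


c = [7, 10, 5, 12, 7]

Message polynomial: m(x) = 4 + 2·x + 8·x^2 (mod 13).
For each evaluation point α_i, compute m(α_i) mod 13:
  α_1 = 7: Horner steps 8 → 6 → 7, so m(7) = 7.
  α_2 = 4: Horner steps 8 → 8 → 10, so m(4) = 10.
  α_3 = 10: Horner steps 8 → 4 → 5, so m(10) = 5.
  α_4 = 8: Horner steps 8 → 1 → 12, so m(8) = 12.
  α_5 = 9: Horner steps 8 → 9 → 7, so m(9) = 7.
Codeword c = [7, 10, 5, 12, 7] ∈ F_13^5.


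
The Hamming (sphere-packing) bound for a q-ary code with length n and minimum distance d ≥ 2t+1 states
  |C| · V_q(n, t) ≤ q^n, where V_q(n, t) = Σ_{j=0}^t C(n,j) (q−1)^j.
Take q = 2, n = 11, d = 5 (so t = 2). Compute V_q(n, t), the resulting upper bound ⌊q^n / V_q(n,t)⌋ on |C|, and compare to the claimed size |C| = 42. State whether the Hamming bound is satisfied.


V_q(n, t) = 67, q^n = 2048, Hamming bound = 30, |C| = 42 > bound (violated).

Step 1: Compute V_q(n, t) = Σ_{j=0}^2 C(n, j) (q−1)^j.
  j = 0: C(11,0)·(1)^0 = 1·1 = 1.
  j = 1: C(11,1)·(1)^1 = 11·1 = 11.
  j = 2: C(11,2)·(1)^2 = 55·1 = 55.
  V_q(n, t) = 1 + 11 + 55 = 67.
Step 2: q^n = 2^11 = 2048.
Step 3: Hamming bound ⌊q^n / V_q(n,t)⌋ = ⌊2048/67⌋ = 30.
Step 4: Compare |C| = 42 to 30: violated.
The claimed |C| lies above the Hamming bound, so no 2-ary code of length 11 with d ≥ 5 can have 42 codewords.


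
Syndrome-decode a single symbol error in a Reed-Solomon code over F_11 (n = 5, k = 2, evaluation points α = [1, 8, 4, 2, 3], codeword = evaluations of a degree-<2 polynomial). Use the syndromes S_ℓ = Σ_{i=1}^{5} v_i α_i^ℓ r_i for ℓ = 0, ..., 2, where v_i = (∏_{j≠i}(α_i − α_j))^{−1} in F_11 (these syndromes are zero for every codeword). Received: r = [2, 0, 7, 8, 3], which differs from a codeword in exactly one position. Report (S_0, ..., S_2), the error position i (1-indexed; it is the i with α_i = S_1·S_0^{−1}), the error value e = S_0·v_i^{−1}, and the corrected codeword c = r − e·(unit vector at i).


S = (1, 4, 5), error at position 3, error magnitude e = 9, c = [2, 0, 9, 8, 3].

Step 1: column multipliers v_i = (∏_{j≠i}(α_i − α_j))^{−1} mod 11.
  i = 1 (α = 1): (1−8)(1−4)(1−2)(1−3) = (−7)·(−3)·(−1)·(−2) = 42 ≡ 9, so v_1 = 9^{−1} = 5 (mod 11).
  i = 2 (α = 8): (8−1)(8−4)(8−2)(8−3) = 7·4·6·5 = 840 ≡ 4, so v_2 = 4^{−1} = 3 (mod 11).
  i = 3 (α = 4): (4−1)(4−8)(4−2)(4−3) = 3·(−4)·2·1 = −24 ≡ 9, so v_3 = 9^{−1} = 5 (mod 11).
  i = 4 (α = 2): (2−1)(2−8)(2−4)(2−3) = 1·(−6)·(−2)·(−1) = −12 ≡ 10, so v_4 = 10^{−1} = 10 (mod 11).
  i = 5 (α = 3): (3−1)(3−8)(3−4)(3−2) = 2·(−5)·(−1)·1 = 10 ≡ 10, so v_5 = 10^{−1} = 10 (mod 11).
  v = [5, 3, 5, 10, 10].
Step 2: syndromes of r = [2, 0, 7, 8, 3] (all sums mod 11).
  S_0 = Σ v_i r_i = 5·2 + 3·0 + 5·7 + 10·8 + 10·3 = 155 ≡ 1.
  S_1 = Σ v_i α_i r_i = 5·1·2 + 3·8·0 + 5·4·7 + 10·2·8 + 10·3·3 = 400 ≡ 4.
  α_i^2 mod 11 = [1, 9, 5, 4, 9].
  S_2 = Σ v_i α_i^2 r_i = 5·1·2 + 3·9·0 + 5·5·7 + 10·4·8 + 10·9·3 = 775 ≡ 5.
  S = (1, 4, 5) ≠ 0, so r is not a codeword (an error is present).
Step 3: locate the error. For a single error e at position i, S_ℓ = v_i·e·α_i^ℓ, so α_err = S_1/S_0.
  S_0^{−1} = 1^{−1} = 1 (mod 11), so α_err = 4·1 = 4 ≡ 4 = α_3. Error position i = 3.
  Consistency check: S_2/S_1 = 5·3 = 15 ≡ 4 = α_err ✓ (single-error assumption holds).
Step 4: error magnitude e = S_0/v_3 = S_0·∏_{j≠3}(α_3 − α_j) = 1·9 = 9 ≡ 9 (mod 11).
Step 5: correct position 3: c_3 = r_3 − e = 7 − 9 ≡ 9 (mod 11). Hence c = [2, 0, 9, 8, 3].
  Check: interpolating c through the α_i gives m(x) = 7 + 6·x (degree < 2) with m(α_i) = c_i for every i, so c is indeed a codeword.


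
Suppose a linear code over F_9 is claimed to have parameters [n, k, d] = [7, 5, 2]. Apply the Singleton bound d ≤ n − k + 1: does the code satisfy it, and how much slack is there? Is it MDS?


Singleton RHS = n − k + 1 = 3, slack = 1, bound satisfied, not MDS.

Singleton bound: d ≤ n − k + 1.
Here n = 7, k = 5, so n − k + 1 = 3.
Given d = 2, check d ≤ 3: YES.
Slack = (n − k + 1) − d = 1.
The code is NOT MDS (slack = 1 > 0).
Description: the claimed parameters are [7, 5, 2]_9; such a code would be non-MDS.


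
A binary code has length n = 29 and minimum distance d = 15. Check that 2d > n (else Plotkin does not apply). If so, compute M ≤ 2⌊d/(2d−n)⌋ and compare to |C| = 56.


Plotkin bound M ≤ 30; given |C| = 56 > bound (violated).

Check applicability: 2d = 30, n = 29.
2d − n = 1 > 0, so Plotkin applies.
Compute d/(2d−n) = 15/1 ≈ 15.0000.
⌊d/(2d−n)⌋ = 15.
Plotkin bound: M ≤ 2·15 = 30.
Given |C| = 56, check: VIOLATED.
This |C| is above the Plotkin bound, so no binary code with n = 29, d = 15 and 56 codewords exists.


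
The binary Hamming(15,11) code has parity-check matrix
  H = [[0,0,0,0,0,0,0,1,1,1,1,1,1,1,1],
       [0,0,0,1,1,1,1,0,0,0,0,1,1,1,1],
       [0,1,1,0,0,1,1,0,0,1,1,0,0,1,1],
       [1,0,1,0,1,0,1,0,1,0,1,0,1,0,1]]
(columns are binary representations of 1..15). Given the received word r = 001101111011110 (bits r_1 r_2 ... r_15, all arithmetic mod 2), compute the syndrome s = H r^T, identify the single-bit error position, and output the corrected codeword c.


s = (0, 0, 1, 1)^T, error position = 3, corrected codeword c = 000101111011110

Compute s = H r^T mod 2 one row at a time:
  s_1 = 1 + 1 + 0 + 1 + 1 + 1 + 1 + 0 = 6 ≡ 0 (mod 2).
  s_2 = 1 + 0 + 1 + 1 + 1 + 1 + 1 + 0 = 6 ≡ 0 (mod 2).
  s_3 = 0 + 1 + 1 + 1 + 0 + 1 + 1 + 0 = 5 ≡ 1 (mod 2).
  s_4 = 0 + 1 + 0 + 1 + 1 + 1 + 1 + 0 = 5 ≡ 1 (mod 2).
s = (0, 0, 1, 1)^T — this equals column 3 of H (binary 0011), so error is at position 3.
Correct: flip bit 3 of r = 001101111011110 to get c = 000101111011110.


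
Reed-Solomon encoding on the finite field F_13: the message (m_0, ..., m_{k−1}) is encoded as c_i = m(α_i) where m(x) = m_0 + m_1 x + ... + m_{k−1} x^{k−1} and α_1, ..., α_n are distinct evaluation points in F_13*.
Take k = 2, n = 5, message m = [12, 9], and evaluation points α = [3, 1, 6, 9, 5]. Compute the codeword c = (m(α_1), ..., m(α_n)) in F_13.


c = [0, 8, 1, 2, 5]

Message polynomial: m(x) = 12 + 9·x (mod 13).
For each evaluation point α_i, compute m(α_i) mod 13:
  α_1 = 3: Horner steps 9 → 0, so m(3) = 0.
  α_2 = 1: Horner steps 9 → 8, so m(1) = 8.
  α_3 = 6: Horner steps 9 → 1, so m(6) = 1.
  α_4 = 9: Horner steps 9 → 2, so m(9) = 2.
  α_5 = 5: Horner steps 9 → 5, so m(5) = 5.
Codeword c = [0, 8, 1, 2, 5] ∈ F_13^5.


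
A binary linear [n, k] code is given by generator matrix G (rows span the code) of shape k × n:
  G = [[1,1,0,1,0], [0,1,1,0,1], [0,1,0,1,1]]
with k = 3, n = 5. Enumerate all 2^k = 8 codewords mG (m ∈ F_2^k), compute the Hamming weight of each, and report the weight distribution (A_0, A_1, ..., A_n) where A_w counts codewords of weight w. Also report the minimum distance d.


Weight distribution: A_0 = 1, A_2 = 2, A_3 = 4, A_4 = 1. Minimum distance d = 2.

Enumerate all 2^3 = 8 messages m ∈ F_2^3.
For each, compute codeword c = mG in F_2^5, then tally its weight.
  m = 000 → c = 00000, weight = 0.
  m = 100 → c = 11010, weight = 3.
  m = 010 → c = 01101, weight = 3.
  m = 110 → c = 10111, weight = 4.
  m = 001 → c = 01011, weight = 3.
  m = 101 → c = 10001, weight = 2.
  m = 011 → c = 00110, weight = 2.
  m = 111 → c = 11100, weight = 3.
Tally weights:
  weight 0: 1 codewords.
  weight 2: 2 codewords.
  weight 3: 4 codewords.
  weight 4: 1 codewords.
Minimum distance d = smallest w > 0 with A_w > 0 = 2.
Sanity: Σ A_w = 8 = 2^3 = 8 ✓.


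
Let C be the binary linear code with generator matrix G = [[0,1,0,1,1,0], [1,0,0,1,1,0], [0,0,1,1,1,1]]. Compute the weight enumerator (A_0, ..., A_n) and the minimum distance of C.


Weight distribution: A_0 = 1, A_2 = 1, A_3 = 4, A_4 = 1, A_6 = 1. Minimum distance d = 2.

Enumerate all 2^3 = 8 messages m ∈ F_2^3.
For each, compute codeword c = mG in F_2^6, then tally its weight.
  m = 000 → c = 000000, weight = 0.
  m = 100 → c = 010110, weight = 3.
  m = 010 → c = 100110, weight = 3.
  m = 110 → c = 110000, weight = 2.
  m = 001 → c = 001111, weight = 4.
  m = 101 → c = 011001, weight = 3.
  m = 011 → c = 101001, weight = 3.
  m = 111 → c = 111111, weight = 6.
Tally weights:
  weight 0: 1 codewords.
  weight 2: 1 codewords.
  weight 3: 4 codewords.
  weight 4: 1 codewords.
  weight 6: 1 codewords.
Minimum distance d = smallest w > 0 with A_w > 0 = 2.
Sanity: Σ A_w = 8 = 2^3 = 8 ✓.


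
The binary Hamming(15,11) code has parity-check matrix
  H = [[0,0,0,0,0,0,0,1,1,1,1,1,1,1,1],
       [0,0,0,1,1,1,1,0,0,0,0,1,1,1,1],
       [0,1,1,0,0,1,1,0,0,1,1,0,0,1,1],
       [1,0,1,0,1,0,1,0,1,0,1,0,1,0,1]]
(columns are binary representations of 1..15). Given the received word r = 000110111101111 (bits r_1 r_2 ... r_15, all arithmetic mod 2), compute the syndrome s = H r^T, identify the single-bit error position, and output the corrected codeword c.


s = (1, 1, 0, 1)^T, error position = 13, corrected codeword c = 000110111101011

Compute s = H r^T mod 2 one row at a time:
  s_1 = 1 + 1 + 1 + 0 + 1 + 1 + 1 + 1 = 7 ≡ 1 (mod 2).
  s_2 = 1 + 1 + 0 + 1 + 1 + 1 + 1 + 1 = 7 ≡ 1 (mod 2).
  s_3 = 0 + 0 + 0 + 1 + 1 + 0 + 1 + 1 = 4 ≡ 0 (mod 2).
  s_4 = 0 + 0 + 1 + 1 + 1 + 0 + 1 + 1 = 5 ≡ 1 (mod 2).
s = (1, 1, 0, 1)^T — this equals column 13 of H (binary 1101), so error is at position 13.
Correct: flip bit 13 of r = 000110111101111 to get c = 000110111101011.


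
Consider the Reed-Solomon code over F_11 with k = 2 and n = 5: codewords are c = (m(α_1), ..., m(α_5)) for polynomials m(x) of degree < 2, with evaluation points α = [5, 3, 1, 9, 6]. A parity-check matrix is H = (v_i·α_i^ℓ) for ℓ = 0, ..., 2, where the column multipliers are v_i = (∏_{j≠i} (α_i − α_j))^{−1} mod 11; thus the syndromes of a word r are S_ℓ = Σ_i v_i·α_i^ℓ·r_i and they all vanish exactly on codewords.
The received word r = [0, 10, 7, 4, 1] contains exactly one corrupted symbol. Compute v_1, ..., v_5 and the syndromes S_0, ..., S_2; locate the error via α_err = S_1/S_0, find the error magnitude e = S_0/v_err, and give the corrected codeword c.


S = (9, 5, 4), error at position 2, error magnitude e = 1, c = [0, 9, 7, 4, 1].

Step 1: column multipliers v_i = (∏_{j≠i}(α_i − α_j))^{−1} mod 11.
  i = 1 (α = 5): (5−3)(5−1)(5−9)(5−6) = 2·4·(−4)·(−1) = 32 ≡ 10, so v_1 = 10^{−1} = 10 (mod 11).
  i = 2 (α = 3): (3−5)(3−1)(3−9)(3−6) = (−2)·2·(−6)·(−3) = −72 ≡ 5, so v_2 = 5^{−1} = 9 (mod 11).
  i = 3 (α = 1): (1−5)(1−3)(1−9)(1−6) = (−4)·(−2)·(−8)·(−5) = 320 ≡ 1, so v_3 = 1^{−1} = 1 (mod 11).
  i = 4 (α = 9): (9−5)(9−3)(9−1)(9−6) = 4·6·8·3 = 576 ≡ 4, so v_4 = 4^{−1} = 3 (mod 11).
  i = 5 (α = 6): (6−5)(6−3)(6−1)(6−9) = 1·3·5·(−3) = −45 ≡ 10, so v_5 = 10^{−1} = 10 (mod 11).
  v = [10, 9, 1, 3, 10].
Step 2: syndromes of r = [0, 10, 7, 4, 1] (all sums mod 11).
  S_0 = Σ v_i r_i = 10·0 + 9·10 + 1·7 + 3·4 + 10·1 = 119 ≡ 9.
  S_1 = Σ v_i α_i r_i = 10·5·0 + 9·3·10 + 1·1·7 + 3·9·4 + 10·6·1 = 445 ≡ 5.
  α_i^2 mod 11 = [3, 9, 1, 4, 3].
  S_2 = Σ v_i α_i^2 r_i = 10·3·0 + 9·9·10 + 1·1·7 + 3·4·4 + 10·3·1 = 895 ≡ 4.
  S = (9, 5, 4) ≠ 0, so r is not a codeword (an error is present).
Step 3: locate the error. For a single error e at position i, S_ℓ = v_i·e·α_i^ℓ, so α_err = S_1/S_0.
  S_0^{−1} = 9^{−1} = 5 (mod 11), so α_err = 5·5 = 25 ≡ 3 = α_2. Error position i = 2.
  Consistency check: S_2/S_1 = 4·9 = 36 ≡ 3 = α_err ✓ (single-error assumption holds).
Step 4: error magnitude e = S_0/v_2 = S_0·∏_{j≠2}(α_2 − α_j) = 9·5 = 45 ≡ 1 (mod 11).
Step 5: correct position 2: c_2 = r_2 − e = 10 − 1 ≡ 9 (mod 11). Hence c = [0, 9, 7, 4, 1].
  Check: interpolating c through the α_i gives m(x) = 6 + 1·x (degree < 2) with m(α_i) = c_i for every i, so c is indeed a codeword.


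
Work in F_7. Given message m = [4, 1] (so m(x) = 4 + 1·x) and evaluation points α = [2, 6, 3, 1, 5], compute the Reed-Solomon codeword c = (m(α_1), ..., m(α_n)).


c = [6, 3, 0, 5, 2]

Message polynomial: m(x) = 4 + 1·x (mod 7).
For each evaluation point α_i, compute m(α_i) mod 7:
  α_1 = 2: Horner steps 1 → 6, so m(2) = 6.
  α_2 = 6: Horner steps 1 → 3, so m(6) = 3.
  α_3 = 3: Horner steps 1 → 0, so m(3) = 0.
  α_4 = 1: Horner steps 1 → 5, so m(1) = 5.
  α_5 = 5: Horner steps 1 → 2, so m(5) = 2.
Codeword c = [6, 3, 0, 5, 2] ∈ F_7^5.


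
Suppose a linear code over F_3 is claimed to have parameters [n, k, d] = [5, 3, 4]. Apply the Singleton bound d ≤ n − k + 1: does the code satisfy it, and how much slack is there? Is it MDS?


Singleton RHS = n − k + 1 = 3, slack = -1, bound violated (no such code; not MDS).

Singleton bound: d ≤ n − k + 1.
Here n = 5, k = 3, so n − k + 1 = 3.
Given d = 4, check d ≤ 3: NO.
Slack = (n − k + 1) − d = -1.
The slack is negative: d = 4 exceeds n − k + 1 = 3 by 1, so the Singleton bound is violated and no linear [5, 3, 4]_3 code can exist. In particular it is not MDS (MDS requires d = n − k + 1 exactly).
Description: the claimed parameters are [5, 3, 4]_3; such a code would be impossible (violates the Singleton bound).


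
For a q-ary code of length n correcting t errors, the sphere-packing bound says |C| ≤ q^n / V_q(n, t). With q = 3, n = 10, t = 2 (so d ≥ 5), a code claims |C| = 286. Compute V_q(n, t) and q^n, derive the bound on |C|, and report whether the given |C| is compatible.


V_q(n, t) = 201, q^n = 59049, Hamming bound = 293, |C| = 286 ≤ bound (satisfied).

Step 1: Compute V_q(n, t) = Σ_{j=0}^2 C(n, j) (q−1)^j.
  j = 0: C(10,0)·(2)^0 = 1·1 = 1.
  j = 1: C(10,1)·(2)^1 = 10·2 = 20.
  j = 2: C(10,2)·(2)^2 = 45·4 = 180.
  V_q(n, t) = 1 + 20 + 180 = 201.
Step 2: q^n = 3^10 = 59049.
Step 3: Hamming bound ⌊q^n / V_q(n,t)⌋ = ⌊59049/201⌋ = 293.
Step 4: Compare |C| = 286 to 293: satisfied.
The claimed |C| lies below the Hamming bound.


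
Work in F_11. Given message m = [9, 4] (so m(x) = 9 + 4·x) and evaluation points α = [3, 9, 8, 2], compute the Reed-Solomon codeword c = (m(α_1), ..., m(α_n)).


c = [10, 1, 8, 6]

Message polynomial: m(x) = 9 + 4·x (mod 11).
For each evaluation point α_i, compute m(α_i) mod 11:
  α_1 = 3: Horner steps 4 → 10, so m(3) = 10.
  α_2 = 9: Horner steps 4 → 1, so m(9) = 1.
  α_3 = 8: Horner steps 4 → 8, so m(8) = 8.
  α_4 = 2: Horner steps 4 → 6, so m(2) = 6.
Codeword c = [10, 1, 8, 6] ∈ F_11^4.


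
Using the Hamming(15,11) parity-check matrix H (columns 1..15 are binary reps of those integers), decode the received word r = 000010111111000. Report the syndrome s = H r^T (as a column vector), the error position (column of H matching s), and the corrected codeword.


s = (1, 1, 1, 0)^T, error position = 14, corrected codeword c = 000010111111010

Compute s = H r^T mod 2 one row at a time:
  s_1 = 1 + 1 + 1 + 1 + 1 + 0 + 0 + 0 = 5 ≡ 1 (mod 2).
  s_2 = 0 + 1 + 0 + 1 + 1 + 0 + 0 + 0 = 3 ≡ 1 (mod 2).
  s_3 = 0 + 0 + 0 + 1 + 1 + 1 + 0 + 0 = 3 ≡ 1 (mod 2).
  s_4 = 0 + 0 + 1 + 1 + 1 + 1 + 0 + 0 = 4 ≡ 0 (mod 2).
s = (1, 1, 1, 0)^T — this equals column 14 of H (binary 1110), so error is at position 14.
Correct: flip bit 14 of r = 000010111111000 to get c = 000010111111010.


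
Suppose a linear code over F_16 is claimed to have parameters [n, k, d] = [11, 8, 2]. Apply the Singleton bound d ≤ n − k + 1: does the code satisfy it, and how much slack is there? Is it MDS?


Singleton RHS = n − k + 1 = 4, slack = 2, bound satisfied, not MDS.

Singleton bound: d ≤ n − k + 1.
Here n = 11, k = 8, so n − k + 1 = 4.
Given d = 2, check d ≤ 4: YES.
Slack = (n − k + 1) − d = 2.
The code is NOT MDS (slack = 2 > 0).
Description: the claimed parameters are [11, 8, 2]_16; such a code would be non-MDS.


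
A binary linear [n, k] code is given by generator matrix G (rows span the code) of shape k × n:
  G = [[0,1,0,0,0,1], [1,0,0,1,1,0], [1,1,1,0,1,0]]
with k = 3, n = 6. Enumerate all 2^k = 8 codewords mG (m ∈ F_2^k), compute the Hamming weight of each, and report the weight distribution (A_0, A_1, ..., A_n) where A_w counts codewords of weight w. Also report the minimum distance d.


Weight distribution: A_0 = 1, A_2 = 1, A_3 = 3, A_4 = 2, A_5 = 1. Minimum distance d = 2.

Enumerate all 2^3 = 8 messages m ∈ F_2^3.
For each, compute codeword c = mG in F_2^6, then tally its weight.
  m = 000 → c = 000000, weight = 0.
  m = 100 → c = 010001, weight = 2.
  m = 010 → c = 100110, weight = 3.
  m = 110 → c = 110111, weight = 5.
  m = 001 → c = 111010, weight = 4.
  m = 101 → c = 101011, weight = 4.
  m = 011 → c = 011100, weight = 3.
  m = 111 → c = 001101, weight = 3.
Tally weights:
  weight 0: 1 codewords.
  weight 2: 1 codewords.
  weight 3: 3 codewords.
  weight 4: 2 codewords.
  weight 5: 1 codewords.
Minimum distance d = smallest w > 0 with A_w > 0 = 2.
Sanity: Σ A_w = 8 = 2^3 = 8 ✓.


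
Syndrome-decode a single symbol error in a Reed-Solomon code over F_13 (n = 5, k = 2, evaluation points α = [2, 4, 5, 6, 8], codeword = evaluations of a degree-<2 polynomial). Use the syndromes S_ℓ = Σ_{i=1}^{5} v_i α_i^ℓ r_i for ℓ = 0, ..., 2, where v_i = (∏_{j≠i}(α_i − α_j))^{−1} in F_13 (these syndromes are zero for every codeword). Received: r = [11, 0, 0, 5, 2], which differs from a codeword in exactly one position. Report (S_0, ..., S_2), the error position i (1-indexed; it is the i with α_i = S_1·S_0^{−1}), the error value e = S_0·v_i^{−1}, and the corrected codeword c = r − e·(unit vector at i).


S = (7, 2, 8), error at position 2, error magnitude e = 5, c = [11, 8, 0, 5, 2].

Step 1: column multipliers v_i = (∏_{j≠i}(α_i − α_j))^{−1} mod 13.
  i = 1 (α = 2): (2−4)(2−5)(2−6)(2−8) = (−2)·(−3)·(−4)·(−6) = 144 ≡ 1, so v_1 = 1^{−1} = 1 (mod 13).
  i = 2 (α = 4): (4−2)(4−5)(4−6)(4−8) = 2·(−1)·(−2)·(−4) = −16 ≡ 10, so v_2 = 10^{−1} = 4 (mod 13).
  i = 3 (α = 5): (5−2)(5−4)(5−6)(5−8) = 3·1·(−1)·(−3) = 9 ≡ 9, so v_3 = 9^{−1} = 3 (mod 13).
  i = 4 (α = 6): (6−2)(6−4)(6−5)(6−8) = 4·2·1·(−2) = −16 ≡ 10, so v_4 = 10^{−1} = 4 (mod 13).
  i = 5 (α = 8): (8−2)(8−4)(8−5)(8−6) = 6·4·3·2 = 144 ≡ 1, so v_5 = 1^{−1} = 1 (mod 13).
  v = [1, 4, 3, 4, 1].
Step 2: syndromes of r = [11, 0, 0, 5, 2] (all sums mod 13).
  S_0 = Σ v_i r_i = 1·11 + 4·0 + 3·0 + 4·5 + 1·2 = 33 ≡ 7.
  S_1 = Σ v_i α_i r_i = 1·2·11 + 4·4·0 + 3·5·0 + 4·6·5 + 1·8·2 = 158 ≡ 2.
  α_i^2 mod 13 = [4, 3, 12, 10, 12].
  S_2 = Σ v_i α_i^2 r_i = 1·4·11 + 4·3·0 + 3·12·0 + 4·10·5 + 1·12·2 = 268 ≡ 8.
  S = (7, 2, 8) ≠ 0, so r is not a codeword (an error is present).
Step 3: locate the error. For a single error e at position i, S_ℓ = v_i·e·α_i^ℓ, so α_err = S_1/S_0.
  S_0^{−1} = 7^{−1} = 2 (mod 13), so α_err = 2·2 = 4 ≡ 4 = α_2. Error position i = 2.
  Consistency check: S_2/S_1 = 8·7 = 56 ≡ 4 = α_err ✓ (single-error assumption holds).
Step 4: error magnitude e = S_0/v_2 = S_0·∏_{j≠2}(α_2 − α_j) = 7·10 = 70 ≡ 5 (mod 13).
Step 5: correct position 2: c_2 = r_2 − e = 0 − 5 ≡ 8 (mod 13). Hence c = [11, 8, 0, 5, 2].
  Check: interpolating c through the α_i gives m(x) = 1 + 5·x (degree < 2) with m(α_i) = c_i for every i, so c is indeed a codeword.


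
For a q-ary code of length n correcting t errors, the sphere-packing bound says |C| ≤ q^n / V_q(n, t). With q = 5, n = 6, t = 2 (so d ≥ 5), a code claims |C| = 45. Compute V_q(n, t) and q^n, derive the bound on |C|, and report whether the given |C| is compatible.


V_q(n, t) = 265, q^n = 15625, Hamming bound = 58, |C| = 45 ≤ bound (satisfied).

Step 1: Compute V_q(n, t) = Σ_{j=0}^2 C(n, j) (q−1)^j.
  j = 0: C(6,0)·(4)^0 = 1·1 = 1.
  j = 1: C(6,1)·(4)^1 = 6·4 = 24.
  j = 2: C(6,2)·(4)^2 = 15·16 = 240.
  V_q(n, t) = 1 + 24 + 240 = 265.
Step 2: q^n = 5^6 = 15625.
Step 3: Hamming bound ⌊q^n / V_q(n,t)⌋ = ⌊15625/265⌋ = 58.
Step 4: Compare |C| = 45 to 58: satisfied.
The claimed |C| lies below the Hamming bound.


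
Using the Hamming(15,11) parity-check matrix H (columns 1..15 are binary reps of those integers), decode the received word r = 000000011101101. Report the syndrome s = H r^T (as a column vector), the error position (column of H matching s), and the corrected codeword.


s = (0, 1, 0, 1)^T, error position = 5, corrected codeword c = 000010011101101

Compute s = H r^T mod 2 one row at a time:
  s_1 = 1 + 1 + 1 + 0 + 1 + 1 + 0 + 1 = 6 ≡ 0 (mod 2).
  s_2 = 0 + 0 + 0 + 0 + 1 + 1 + 0 + 1 = 3 ≡ 1 (mod 2).
  s_3 = 0 + 0 + 0 + 0 + 1 + 0 + 0 + 1 = 2 ≡ 0 (mod 2).
  s_4 = 0 + 0 + 0 + 0 + 1 + 0 + 1 + 1 = 3 ≡ 1 (mod 2).
s = (0, 1, 0, 1)^T — this equals column 5 of H (binary 0101), so error is at position 5.
Correct: flip bit 5 of r = 000000011101101 to get c = 000010011101101.


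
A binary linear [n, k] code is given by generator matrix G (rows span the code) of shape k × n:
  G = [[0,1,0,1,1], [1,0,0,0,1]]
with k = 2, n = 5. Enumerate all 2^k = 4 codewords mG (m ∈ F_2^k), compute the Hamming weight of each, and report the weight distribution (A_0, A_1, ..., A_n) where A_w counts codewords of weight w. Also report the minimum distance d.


Weight distribution: A_0 = 1, A_2 = 1, A_3 = 2. Minimum distance d = 2.

Enumerate all 2^2 = 4 messages m ∈ F_2^2.
For each, compute codeword c = mG in F_2^5, then tally its weight.
  m = 00 → c = 00000, weight = 0.
  m = 10 → c = 01011, weight = 3.
  m = 01 → c = 10001, weight = 2.
  m = 11 → c = 11010, weight = 3.
Tally weights:
  weight 0: 1 codewords.
  weight 2: 1 codewords.
  weight 3: 2 codewords.
Minimum distance d = smallest w > 0 with A_w > 0 = 2.
Sanity: Σ A_w = 4 = 2^2 = 4 ✓.


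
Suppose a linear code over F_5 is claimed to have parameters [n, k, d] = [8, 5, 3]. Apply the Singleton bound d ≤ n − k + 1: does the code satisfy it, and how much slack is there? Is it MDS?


Singleton RHS = n − k + 1 = 4, slack = 1, bound satisfied, not MDS.

Singleton bound: d ≤ n − k + 1.
Here n = 8, k = 5, so n − k + 1 = 4.
Given d = 3, check d ≤ 4: YES.
Slack = (n − k + 1) − d = 1.
The code is NOT MDS (slack = 1 > 0).
Description: the claimed parameters are [8, 5, 3]_5; such a code would be non-MDS.


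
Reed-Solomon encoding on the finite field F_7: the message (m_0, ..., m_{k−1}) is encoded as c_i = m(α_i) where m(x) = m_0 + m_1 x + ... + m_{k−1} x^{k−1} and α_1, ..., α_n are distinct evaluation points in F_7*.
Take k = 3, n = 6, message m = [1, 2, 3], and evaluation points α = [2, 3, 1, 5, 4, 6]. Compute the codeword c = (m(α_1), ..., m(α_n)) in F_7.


c = [3, 6, 6, 2, 1, 2]

Message polynomial: m(x) = 1 + 2·x + 3·x^2 (mod 7).
For each evaluation point α_i, compute m(α_i) mod 7:
  α_1 = 2: Horner steps 3 → 1 → 3, so m(2) = 3.
  α_2 = 3: Horner steps 3 → 4 → 6, so m(3) = 6.
  α_3 = 1: Horner steps 3 → 5 → 6, so m(1) = 6.
  α_4 = 5: Horner steps 3 → 3 → 2, so m(5) = 2.
  α_5 = 4: Horner steps 3 → 0 → 1, so m(4) = 1.
  α_6 = 6: Horner steps 3 → 6 → 2, so m(6) = 2.
Codeword c = [3, 6, 6, 2, 1, 2] ∈ F_7^6.


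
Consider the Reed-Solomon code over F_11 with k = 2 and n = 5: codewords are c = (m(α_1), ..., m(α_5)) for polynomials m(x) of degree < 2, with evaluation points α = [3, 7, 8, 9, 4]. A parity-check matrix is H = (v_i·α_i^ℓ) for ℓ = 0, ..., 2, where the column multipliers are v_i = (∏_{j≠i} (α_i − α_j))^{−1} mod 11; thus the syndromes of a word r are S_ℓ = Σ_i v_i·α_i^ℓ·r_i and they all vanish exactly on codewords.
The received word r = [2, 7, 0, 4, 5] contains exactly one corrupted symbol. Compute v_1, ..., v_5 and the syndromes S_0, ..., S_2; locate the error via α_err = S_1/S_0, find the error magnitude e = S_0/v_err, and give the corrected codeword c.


S = (9, 3, 1), error at position 5, error magnitude e = 10, c = [2, 7, 0, 4, 6].

Step 1: column multipliers v_i = (∏_{j≠i}(α_i − α_j))^{−1} mod 11.
  i = 1 (α = 3): (3−7)(3−8)(3−9)(3−4) = (−4)·(−5)·(−6)·(−1) = 120 ≡ 10, so v_1 = 10^{−1} = 10 (mod 11).
  i = 2 (α = 7): (7−3)(7−8)(7−9)(7−4) = 4·(−1)·(−2)·3 = 24 ≡ 2, so v_2 = 2^{−1} = 6 (mod 11).
  i = 3 (α = 8): (8−3)(8−7)(8−9)(8−4) = 5·1·(−1)·4 = −20 ≡ 2, so v_3 = 2^{−1} = 6 (mod 11).
  i = 4 (α = 9): (9−3)(9−7)(9−8)(9−4) = 6·2·1·5 = 60 ≡ 5, so v_4 = 5^{−1} = 9 (mod 11).
  i = 5 (α = 4): (4−3)(4−7)(4−8)(4−9) = 1·(−3)·(−4)·(−5) = −60 ≡ 6, so v_5 = 6^{−1} = 2 (mod 11).
  v = [10, 6, 6, 9, 2].
Step 2: syndromes of r = [2, 7, 0, 4, 5] (all sums mod 11).
  S_0 = Σ v_i r_i = 10·2 + 6·7 + 6·0 + 9·4 + 2·5 = 108 ≡ 9.
  S_1 = Σ v_i α_i r_i = 10·3·2 + 6·7·7 + 6·8·0 + 9·9·4 + 2·4·5 = 718 ≡ 3.
  α_i^2 mod 11 = [9, 5, 9, 4, 5].
  S_2 = Σ v_i α_i^2 r_i = 10·9·2 + 6·5·7 + 6·9·0 + 9·4·4 + 2·5·5 = 584 ≡ 1.
  S = (9, 3, 1) ≠ 0, so r is not a codeword (an error is present).
Step 3: locate the error. For a single error e at position i, S_ℓ = v_i·e·α_i^ℓ, so α_err = S_1/S_0.
  S_0^{−1} = 9^{−1} = 5 (mod 11), so α_err = 3·5 = 15 ≡ 4 = α_5. Error position i = 5.
  Consistency check: S_2/S_1 = 1·4 = 4 ≡ 4 = α_err ✓ (single-error assumption holds).
Step 4: error magnitude e = S_0/v_5 = S_0·∏_{j≠5}(α_5 − α_j) = 9·6 = 54 ≡ 10 (mod 11).
Step 5: correct position 5: c_5 = r_5 − e = 5 − 10 ≡ 6 (mod 11). Hence c = [2, 7, 0, 4, 6].
  Check: interpolating c through the α_i gives m(x) = 1 + 4·x (degree < 2) with m(α_i) = c_i for every i, so c is indeed a codeword.
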